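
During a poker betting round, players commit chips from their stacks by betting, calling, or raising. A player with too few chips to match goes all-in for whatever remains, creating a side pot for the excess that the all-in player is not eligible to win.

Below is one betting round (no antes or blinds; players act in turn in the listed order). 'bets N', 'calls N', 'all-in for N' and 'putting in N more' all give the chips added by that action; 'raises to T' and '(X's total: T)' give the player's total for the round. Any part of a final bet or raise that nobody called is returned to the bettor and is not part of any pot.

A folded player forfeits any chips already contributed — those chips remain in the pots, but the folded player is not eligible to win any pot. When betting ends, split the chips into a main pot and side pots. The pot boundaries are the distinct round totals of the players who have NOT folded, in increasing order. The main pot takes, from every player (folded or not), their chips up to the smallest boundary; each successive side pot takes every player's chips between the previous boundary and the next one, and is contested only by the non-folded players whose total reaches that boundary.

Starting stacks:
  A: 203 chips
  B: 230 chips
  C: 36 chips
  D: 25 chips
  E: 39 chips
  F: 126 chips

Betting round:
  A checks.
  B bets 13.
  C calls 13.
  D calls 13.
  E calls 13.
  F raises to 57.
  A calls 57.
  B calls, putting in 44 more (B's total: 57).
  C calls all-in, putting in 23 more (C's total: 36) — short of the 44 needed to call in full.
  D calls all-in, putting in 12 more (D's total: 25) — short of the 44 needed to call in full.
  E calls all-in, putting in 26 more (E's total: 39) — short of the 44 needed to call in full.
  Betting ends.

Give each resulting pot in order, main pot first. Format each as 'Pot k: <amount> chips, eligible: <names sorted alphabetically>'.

Contributions: A=57, B=57, C=36, D=25, E=39, F=57
Pot levels (distinct totals of non-folded players): 25, 36, 39, 57
Layer 1-25: 25 each from A, B, C, D, E, F = 25*6 = 150 chips; eligible A, B, C, D, E, F
Layer 26-36: 11 each from A, B, C, E, F = 11*5 = 55 chips; eligible A, B, C, E, F
Layer 37-39: 3 each from A, B, E, F = 3*4 = 12 chips; eligible A, B, E, F
Layer 40-57: 18 each from A, B, F = 18*3 = 54 chips; eligible A, B, F

Pot 1: 150 chips, eligible: A, B, C, D, E, F
Pot 2: 55 chips, eligible: A, B, C, E, F
Pot 3: 12 chips, eligible: A, B, E, F
Pot 4: 54 chips, eligible: A, B, F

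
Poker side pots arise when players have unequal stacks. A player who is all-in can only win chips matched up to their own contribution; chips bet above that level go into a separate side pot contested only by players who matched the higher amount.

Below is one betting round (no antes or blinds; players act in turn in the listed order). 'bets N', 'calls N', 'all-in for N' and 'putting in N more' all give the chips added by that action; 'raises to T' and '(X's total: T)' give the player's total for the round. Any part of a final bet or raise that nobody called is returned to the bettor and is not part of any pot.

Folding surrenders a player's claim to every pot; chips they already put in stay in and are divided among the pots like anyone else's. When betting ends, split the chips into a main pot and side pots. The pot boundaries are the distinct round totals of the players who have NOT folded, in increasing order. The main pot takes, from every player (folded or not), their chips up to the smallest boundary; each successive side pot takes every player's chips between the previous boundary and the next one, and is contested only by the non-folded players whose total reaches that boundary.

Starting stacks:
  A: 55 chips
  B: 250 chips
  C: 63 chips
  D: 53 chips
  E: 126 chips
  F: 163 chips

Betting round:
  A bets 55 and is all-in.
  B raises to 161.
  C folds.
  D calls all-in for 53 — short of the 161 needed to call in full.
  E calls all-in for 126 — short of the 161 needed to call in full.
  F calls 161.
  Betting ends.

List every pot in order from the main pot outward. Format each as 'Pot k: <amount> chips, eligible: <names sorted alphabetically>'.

Pot 1: 265 chips, eligible: A, B, D, E, F
Pot 2: 8 chips, eligible: A, B, E, F
Pot 3: 213 chips, eligible: B, E, F
Pot 4: 70 chips, eligible: B, F

Derivation:
Contributions: A=55, B=161, D=53, E=126, F=161
Folded: C
Pot levels (distinct totals of non-folded players): 53, 55, 126, 161
Layer 1-53: 53 each from A, B, D, E, F = 53*5 = 265 chips; eligible A, B, D, E, F
Layer 54-55: 2 each from A, B, E, F = 2*4 = 8 chips; eligible A, B, E, F
Layer 56-126: 71 each from B, E, F = 71*3 = 213 chips; eligible B, E, F
Layer 127-161: 35 each from B, F = 35*2 = 70 chips; eligible B, F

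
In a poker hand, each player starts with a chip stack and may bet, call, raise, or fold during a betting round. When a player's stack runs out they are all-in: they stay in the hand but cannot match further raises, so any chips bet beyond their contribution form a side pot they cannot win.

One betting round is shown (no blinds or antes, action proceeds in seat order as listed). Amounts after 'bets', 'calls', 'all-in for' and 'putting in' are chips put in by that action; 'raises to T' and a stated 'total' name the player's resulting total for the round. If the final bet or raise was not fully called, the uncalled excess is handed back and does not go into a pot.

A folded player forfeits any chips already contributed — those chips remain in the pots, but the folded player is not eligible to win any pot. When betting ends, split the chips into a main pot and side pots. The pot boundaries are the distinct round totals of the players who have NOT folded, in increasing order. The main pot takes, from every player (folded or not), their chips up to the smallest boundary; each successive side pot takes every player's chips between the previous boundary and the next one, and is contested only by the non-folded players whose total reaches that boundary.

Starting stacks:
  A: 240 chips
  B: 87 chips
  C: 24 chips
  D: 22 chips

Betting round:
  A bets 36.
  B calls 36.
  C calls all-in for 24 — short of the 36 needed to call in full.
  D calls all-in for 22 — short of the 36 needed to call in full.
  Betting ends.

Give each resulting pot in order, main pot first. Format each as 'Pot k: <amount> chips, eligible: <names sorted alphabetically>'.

Contributions: A=36, B=36, C=24, D=22
Pot levels (distinct totals of non-folded players): 22, 24, 36
Layer 1-22: 22 each from A, B, C, D = 22*4 = 88 chips; eligible A, B, C, D
Layer 23-24: 2 each from A, B, C = 2*3 = 6 chips; eligible A, B, C
Layer 25-36: 12 each from A, B = 12*2 = 24 chips; eligible A, B

Pot 1: 88 chips, eligible: A, B, C, D
Pot 2: 6 chips, eligible: A, B, C
Pot 3: 24 chips, eligible: A, B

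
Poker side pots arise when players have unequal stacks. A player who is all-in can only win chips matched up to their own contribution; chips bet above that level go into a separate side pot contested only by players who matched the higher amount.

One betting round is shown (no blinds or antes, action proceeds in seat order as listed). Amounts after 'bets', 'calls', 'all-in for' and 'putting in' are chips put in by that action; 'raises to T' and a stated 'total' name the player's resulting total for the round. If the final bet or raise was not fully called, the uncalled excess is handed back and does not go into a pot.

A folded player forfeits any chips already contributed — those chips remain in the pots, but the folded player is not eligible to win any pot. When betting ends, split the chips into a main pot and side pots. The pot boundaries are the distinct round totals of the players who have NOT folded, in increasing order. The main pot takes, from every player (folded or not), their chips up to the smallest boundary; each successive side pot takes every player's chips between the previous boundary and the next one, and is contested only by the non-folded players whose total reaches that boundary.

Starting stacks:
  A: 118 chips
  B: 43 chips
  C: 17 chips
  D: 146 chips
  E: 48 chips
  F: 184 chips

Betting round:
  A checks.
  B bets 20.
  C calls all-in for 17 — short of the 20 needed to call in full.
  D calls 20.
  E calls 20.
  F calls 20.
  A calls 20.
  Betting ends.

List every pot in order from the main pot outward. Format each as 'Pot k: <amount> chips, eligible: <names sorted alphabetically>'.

Pot 1: 102 chips, eligible: A, B, C, D, E, F
Pot 2: 15 chips, eligible: A, B, D, E, F

Derivation:
Contributions: A=20, B=20, C=17, D=20, E=20, F=20
Pot levels (distinct totals of non-folded players): 17, 20
Layer 1-17: 17 each from A, B, C, D, E, F = 17*6 = 102 chips; eligible A, B, C, D, E, F
Layer 18-20: 3 each from A, B, D, E, F = 3*5 = 15 chips; eligible A, B, D, E, F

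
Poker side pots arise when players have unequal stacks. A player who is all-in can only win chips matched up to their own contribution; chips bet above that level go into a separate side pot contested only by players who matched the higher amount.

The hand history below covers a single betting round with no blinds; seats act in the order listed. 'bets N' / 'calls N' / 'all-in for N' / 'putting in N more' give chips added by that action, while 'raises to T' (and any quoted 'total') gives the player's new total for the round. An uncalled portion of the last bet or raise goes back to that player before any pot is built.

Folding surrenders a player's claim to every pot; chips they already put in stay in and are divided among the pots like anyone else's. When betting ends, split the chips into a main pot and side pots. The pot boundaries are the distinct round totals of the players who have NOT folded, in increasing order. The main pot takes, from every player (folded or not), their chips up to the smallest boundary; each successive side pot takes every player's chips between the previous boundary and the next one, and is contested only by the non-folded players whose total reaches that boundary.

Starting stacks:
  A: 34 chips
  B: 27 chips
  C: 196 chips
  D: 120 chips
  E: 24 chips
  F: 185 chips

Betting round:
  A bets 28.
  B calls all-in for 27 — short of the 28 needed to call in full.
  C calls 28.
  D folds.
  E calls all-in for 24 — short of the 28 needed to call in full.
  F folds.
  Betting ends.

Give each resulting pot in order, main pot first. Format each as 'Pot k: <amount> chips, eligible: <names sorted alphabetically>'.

Pot 1: 96 chips, eligible: A, B, C, E
Pot 2: 9 chips, eligible: A, B, C
Pot 3: 2 chips, eligible: A, C

Derivation:
Contributions: A=28, B=27, C=28, E=24
Folded: D, F
Pot levels (distinct totals of non-folded players): 24, 27, 28
Layer 1-24: 24 each from A, B, C, E = 24*4 = 96 chips; eligible A, B, C, E
Layer 25-27: 3 each from A, B, C = 3*3 = 9 chips; eligible A, B, C
Layer 28-28: 1 each from A, C = 1*2 = 2 chips; eligible A, C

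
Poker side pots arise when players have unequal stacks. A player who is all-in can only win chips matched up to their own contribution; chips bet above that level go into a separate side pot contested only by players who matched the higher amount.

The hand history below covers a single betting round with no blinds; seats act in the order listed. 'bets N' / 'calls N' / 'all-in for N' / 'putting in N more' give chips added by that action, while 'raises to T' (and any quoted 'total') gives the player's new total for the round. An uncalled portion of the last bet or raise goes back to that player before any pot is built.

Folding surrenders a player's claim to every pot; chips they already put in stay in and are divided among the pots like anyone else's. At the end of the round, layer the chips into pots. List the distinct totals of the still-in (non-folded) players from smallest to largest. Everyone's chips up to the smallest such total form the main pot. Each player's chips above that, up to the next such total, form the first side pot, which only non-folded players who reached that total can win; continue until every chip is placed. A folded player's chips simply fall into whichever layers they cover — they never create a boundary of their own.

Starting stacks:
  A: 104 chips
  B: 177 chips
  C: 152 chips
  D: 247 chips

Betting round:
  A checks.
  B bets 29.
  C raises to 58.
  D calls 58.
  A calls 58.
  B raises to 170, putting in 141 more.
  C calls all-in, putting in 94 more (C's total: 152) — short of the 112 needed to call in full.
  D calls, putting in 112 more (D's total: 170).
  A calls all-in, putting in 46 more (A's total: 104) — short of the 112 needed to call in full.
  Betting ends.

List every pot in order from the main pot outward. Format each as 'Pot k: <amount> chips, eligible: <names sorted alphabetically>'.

Pot 1: 416 chips, eligible: A, B, C, D
Pot 2: 144 chips, eligible: B, C, D
Pot 3: 36 chips, eligible: B, D

Derivation:
Contributions: A=104, B=170, C=152, D=170
Pot levels (distinct totals of non-folded players): 104, 152, 170
Layer 1-104: 104 each from A, B, C, D = 104*4 = 416 chips; eligible A, B, C, D
Layer 105-152: 48 each from B, C, D = 48*3 = 144 chips; eligible B, C, D
Layer 153-170: 18 each from B, D = 18*2 = 36 chips; eligible B, D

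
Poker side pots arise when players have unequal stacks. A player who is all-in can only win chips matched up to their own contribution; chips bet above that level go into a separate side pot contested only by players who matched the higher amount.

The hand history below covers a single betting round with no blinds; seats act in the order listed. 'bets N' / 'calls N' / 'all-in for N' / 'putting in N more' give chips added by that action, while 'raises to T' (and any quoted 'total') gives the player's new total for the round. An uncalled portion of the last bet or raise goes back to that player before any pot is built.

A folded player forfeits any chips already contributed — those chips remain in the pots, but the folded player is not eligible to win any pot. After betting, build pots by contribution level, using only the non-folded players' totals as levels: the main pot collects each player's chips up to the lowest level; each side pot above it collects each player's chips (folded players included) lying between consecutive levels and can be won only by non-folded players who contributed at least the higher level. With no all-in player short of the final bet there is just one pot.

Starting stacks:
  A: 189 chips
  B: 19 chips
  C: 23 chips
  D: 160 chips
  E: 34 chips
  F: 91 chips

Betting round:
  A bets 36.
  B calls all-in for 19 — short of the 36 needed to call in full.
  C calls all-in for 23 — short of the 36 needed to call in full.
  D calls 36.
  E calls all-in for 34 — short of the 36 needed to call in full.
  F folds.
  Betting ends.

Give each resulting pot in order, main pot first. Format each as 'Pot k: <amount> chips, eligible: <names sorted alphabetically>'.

Contributions: A=36, B=19, C=23, D=36, E=34
Folded: F
Pot levels (distinct totals of non-folded players): 19, 23, 34, 36
Layer 1-19: 19 each from A, B, C, D, E = 19*5 = 95 chips; eligible A, B, C, D, E
Layer 20-23: 4 each from A, C, D, E = 4*4 = 16 chips; eligible A, C, D, E
Layer 24-34: 11 each from A, D, E = 11*3 = 33 chips; eligible A, D, E
Layer 35-36: 2 each from A, D = 2*2 = 4 chips; eligible A, D

Pot 1: 95 chips, eligible: A, B, C, D, E
Pot 2: 16 chips, eligible: A, C, D, E
Pot 3: 33 chips, eligible: A, D, E
Pot 4: 4 chips, eligible: A, D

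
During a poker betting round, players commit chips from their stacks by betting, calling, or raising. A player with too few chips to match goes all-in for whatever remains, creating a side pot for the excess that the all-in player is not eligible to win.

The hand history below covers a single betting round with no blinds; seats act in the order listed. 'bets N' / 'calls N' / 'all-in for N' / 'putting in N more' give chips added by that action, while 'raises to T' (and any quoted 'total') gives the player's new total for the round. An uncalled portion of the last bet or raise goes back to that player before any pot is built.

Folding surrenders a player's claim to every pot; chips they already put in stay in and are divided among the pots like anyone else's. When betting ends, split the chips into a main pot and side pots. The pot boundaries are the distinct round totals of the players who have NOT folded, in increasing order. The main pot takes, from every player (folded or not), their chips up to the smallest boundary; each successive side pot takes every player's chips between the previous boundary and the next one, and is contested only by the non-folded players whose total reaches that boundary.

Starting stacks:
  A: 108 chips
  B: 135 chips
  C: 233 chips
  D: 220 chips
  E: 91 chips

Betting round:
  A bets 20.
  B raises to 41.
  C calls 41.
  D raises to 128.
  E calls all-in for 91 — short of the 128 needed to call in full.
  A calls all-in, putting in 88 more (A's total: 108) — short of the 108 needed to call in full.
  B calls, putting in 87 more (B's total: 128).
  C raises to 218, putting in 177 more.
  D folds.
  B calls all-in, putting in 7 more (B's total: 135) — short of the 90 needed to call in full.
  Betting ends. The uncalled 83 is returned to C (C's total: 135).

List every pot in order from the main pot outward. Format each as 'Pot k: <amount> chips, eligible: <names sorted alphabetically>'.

Pot 1: 455 chips, eligible: A, B, C, E
Pot 2: 68 chips, eligible: A, B, C
Pot 3: 74 chips, eligible: B, C

Derivation:
Contributions (after 83 returned to C): A=108, B=135, C=135, D=128, E=91
Folded: D
Pot levels (distinct totals of non-folded players): 91, 108, 135
Layer 1-91: 91 each from A, B, C, D, E = 91*5 = 455 chips; eligible A, B, C, E
Layer 92-108: 17 each from A, B, C, D = 17*4 = 68 chips; eligible A, B, C
Layer 109-135: B 27 + C 27 + D 20 = 74 chips; eligible B, C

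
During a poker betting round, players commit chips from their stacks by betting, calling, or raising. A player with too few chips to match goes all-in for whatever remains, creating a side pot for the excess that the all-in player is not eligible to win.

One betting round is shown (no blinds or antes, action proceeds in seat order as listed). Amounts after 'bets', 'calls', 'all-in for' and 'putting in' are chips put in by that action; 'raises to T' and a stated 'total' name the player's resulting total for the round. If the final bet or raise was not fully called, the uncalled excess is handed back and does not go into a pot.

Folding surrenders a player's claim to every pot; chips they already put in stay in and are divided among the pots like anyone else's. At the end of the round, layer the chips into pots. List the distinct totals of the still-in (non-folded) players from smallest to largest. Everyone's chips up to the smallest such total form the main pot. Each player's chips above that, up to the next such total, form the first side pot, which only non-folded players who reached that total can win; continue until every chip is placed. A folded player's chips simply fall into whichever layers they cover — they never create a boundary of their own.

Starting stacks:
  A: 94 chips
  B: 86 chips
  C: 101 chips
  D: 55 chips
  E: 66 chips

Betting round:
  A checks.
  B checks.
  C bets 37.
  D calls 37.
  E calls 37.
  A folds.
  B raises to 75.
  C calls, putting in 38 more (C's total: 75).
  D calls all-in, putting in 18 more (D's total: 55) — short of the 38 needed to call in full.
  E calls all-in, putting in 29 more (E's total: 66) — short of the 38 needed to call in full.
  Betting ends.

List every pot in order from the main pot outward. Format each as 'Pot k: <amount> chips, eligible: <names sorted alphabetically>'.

Pot 1: 220 chips, eligible: B, C, D, E
Pot 2: 33 chips, eligible: B, C, E
Pot 3: 18 chips, eligible: B, C

Derivation:
Contributions: B=75, C=75, D=55, E=66
Folded: A
Pot levels (distinct totals of non-folded players): 55, 66, 75
Layer 1-55: 55 each from B, C, D, E = 55*4 = 220 chips; eligible B, C, D, E
Layer 56-66: 11 each from B, C, E = 11*3 = 33 chips; eligible B, C, E
Layer 67-75: 9 each from B, C = 9*2 = 18 chips; eligible B, C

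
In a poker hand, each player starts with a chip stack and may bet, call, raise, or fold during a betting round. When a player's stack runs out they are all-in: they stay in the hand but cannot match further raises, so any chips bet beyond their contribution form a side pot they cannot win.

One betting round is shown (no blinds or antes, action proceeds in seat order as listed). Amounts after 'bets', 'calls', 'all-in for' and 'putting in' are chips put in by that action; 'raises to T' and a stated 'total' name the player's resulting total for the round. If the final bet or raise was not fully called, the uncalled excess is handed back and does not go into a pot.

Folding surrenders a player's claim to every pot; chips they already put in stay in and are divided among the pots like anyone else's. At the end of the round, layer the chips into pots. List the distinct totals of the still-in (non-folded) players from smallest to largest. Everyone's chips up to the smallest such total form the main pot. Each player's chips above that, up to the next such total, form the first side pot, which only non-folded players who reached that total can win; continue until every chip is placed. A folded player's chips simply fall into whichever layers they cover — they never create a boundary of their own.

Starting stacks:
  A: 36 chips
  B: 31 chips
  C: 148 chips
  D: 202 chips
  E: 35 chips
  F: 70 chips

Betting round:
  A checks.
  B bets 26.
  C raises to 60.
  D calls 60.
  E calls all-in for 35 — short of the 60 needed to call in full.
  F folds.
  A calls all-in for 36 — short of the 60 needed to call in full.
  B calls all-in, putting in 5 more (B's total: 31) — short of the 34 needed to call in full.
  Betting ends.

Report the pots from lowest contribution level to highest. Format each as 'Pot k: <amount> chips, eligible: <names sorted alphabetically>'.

Pot 1: 155 chips, eligible: A, B, C, D, E
Pot 2: 16 chips, eligible: A, C, D, E
Pot 3: 3 chips, eligible: A, C, D
Pot 4: 48 chips, eligible: C, D

Derivation:
Contributions: A=36, B=31, C=60, D=60, E=35
Folded: F
Pot levels (distinct totals of non-folded players): 31, 35, 36, 60
Layer 1-31: 31 each from A, B, C, D, E = 31*5 = 155 chips; eligible A, B, C, D, E
Layer 32-35: 4 each from A, C, D, E = 4*4 = 16 chips; eligible A, C, D, E
Layer 36-36: 1 each from A, C, D = 1*3 = 3 chips; eligible A, C, D
Layer 37-60: 24 each from C, D = 24*2 = 48 chips; eligible C, D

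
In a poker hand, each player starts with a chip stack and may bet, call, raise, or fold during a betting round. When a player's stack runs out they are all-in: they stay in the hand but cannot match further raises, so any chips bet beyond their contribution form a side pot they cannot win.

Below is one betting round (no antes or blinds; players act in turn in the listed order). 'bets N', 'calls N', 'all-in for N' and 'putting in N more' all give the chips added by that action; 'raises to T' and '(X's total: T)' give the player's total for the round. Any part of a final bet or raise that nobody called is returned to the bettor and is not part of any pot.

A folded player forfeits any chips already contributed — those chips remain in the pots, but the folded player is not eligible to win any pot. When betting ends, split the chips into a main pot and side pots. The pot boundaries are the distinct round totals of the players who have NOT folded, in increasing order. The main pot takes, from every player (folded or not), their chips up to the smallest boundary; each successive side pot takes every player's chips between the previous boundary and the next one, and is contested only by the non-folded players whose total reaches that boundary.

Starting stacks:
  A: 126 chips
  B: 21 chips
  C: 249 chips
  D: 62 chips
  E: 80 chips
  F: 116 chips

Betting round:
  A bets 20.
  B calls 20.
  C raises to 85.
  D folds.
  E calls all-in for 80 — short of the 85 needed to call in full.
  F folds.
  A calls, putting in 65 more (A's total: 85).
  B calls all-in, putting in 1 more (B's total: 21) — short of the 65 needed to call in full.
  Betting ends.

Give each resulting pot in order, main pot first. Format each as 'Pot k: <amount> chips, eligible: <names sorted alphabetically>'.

Pot 1: 84 chips, eligible: A, B, C, E
Pot 2: 177 chips, eligible: A, C, E
Pot 3: 10 chips, eligible: A, C

Derivation:
Contributions: A=85, B=21, C=85, E=80
Folded: D, F
Pot levels (distinct totals of non-folded players): 21, 80, 85
Layer 1-21: 21 each from A, B, C, E = 21*4 = 84 chips; eligible A, B, C, E
Layer 22-80: 59 each from A, C, E = 59*3 = 177 chips; eligible A, C, E
Layer 81-85: 5 each from A, C = 5*2 = 10 chips; eligible A, C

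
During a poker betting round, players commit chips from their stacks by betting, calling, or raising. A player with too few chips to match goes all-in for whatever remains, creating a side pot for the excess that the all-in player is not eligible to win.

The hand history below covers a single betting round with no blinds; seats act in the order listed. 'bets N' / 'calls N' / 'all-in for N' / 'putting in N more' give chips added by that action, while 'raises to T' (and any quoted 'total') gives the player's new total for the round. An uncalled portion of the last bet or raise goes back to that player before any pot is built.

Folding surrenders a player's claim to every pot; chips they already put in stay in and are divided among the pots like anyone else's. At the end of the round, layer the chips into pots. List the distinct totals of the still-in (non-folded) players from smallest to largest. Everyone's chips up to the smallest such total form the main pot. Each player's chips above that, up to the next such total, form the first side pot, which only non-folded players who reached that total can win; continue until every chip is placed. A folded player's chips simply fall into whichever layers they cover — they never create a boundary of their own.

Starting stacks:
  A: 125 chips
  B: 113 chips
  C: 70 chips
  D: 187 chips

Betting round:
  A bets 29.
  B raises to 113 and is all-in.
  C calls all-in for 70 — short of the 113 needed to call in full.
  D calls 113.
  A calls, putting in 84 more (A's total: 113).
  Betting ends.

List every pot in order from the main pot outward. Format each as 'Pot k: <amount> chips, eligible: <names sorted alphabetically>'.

Pot 1: 280 chips, eligible: A, B, C, D
Pot 2: 129 chips, eligible: A, B, D

Derivation:
Contributions: A=113, B=113, C=70, D=113
Pot levels (distinct totals of non-folded players): 70, 113
Layer 1-70: 70 each from A, B, C, D = 70*4 = 280 chips; eligible A, B, C, D
Layer 71-113: 43 each from A, B, D = 43*3 = 129 chips; eligible A, B, D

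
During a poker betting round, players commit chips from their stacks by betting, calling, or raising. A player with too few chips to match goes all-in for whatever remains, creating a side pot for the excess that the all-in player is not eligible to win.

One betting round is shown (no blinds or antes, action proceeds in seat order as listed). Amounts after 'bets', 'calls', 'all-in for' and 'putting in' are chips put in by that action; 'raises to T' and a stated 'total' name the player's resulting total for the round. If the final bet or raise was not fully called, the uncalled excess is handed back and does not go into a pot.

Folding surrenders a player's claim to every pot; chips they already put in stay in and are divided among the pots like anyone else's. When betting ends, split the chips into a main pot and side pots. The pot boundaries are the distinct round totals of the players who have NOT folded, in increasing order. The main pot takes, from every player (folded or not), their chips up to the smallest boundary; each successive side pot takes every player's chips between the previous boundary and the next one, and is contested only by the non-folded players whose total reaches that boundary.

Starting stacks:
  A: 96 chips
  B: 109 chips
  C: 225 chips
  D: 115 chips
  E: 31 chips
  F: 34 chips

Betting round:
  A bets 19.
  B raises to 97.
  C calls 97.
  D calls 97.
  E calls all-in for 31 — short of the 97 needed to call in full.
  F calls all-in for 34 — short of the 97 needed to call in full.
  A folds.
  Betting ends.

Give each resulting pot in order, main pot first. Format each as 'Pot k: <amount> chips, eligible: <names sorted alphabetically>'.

Pot 1: 174 chips, eligible: B, C, D, E, F
Pot 2: 12 chips, eligible: B, C, D, F
Pot 3: 189 chips, eligible: B, C, D

Derivation:
Contributions: A=19, B=97, C=97, D=97, E=31, F=34
Folded: A
Pot levels (distinct totals of non-folded players): 31, 34, 97
Layer 1-31: A 19 + B 31 + C 31 + D 31 + E 31 + F 31 = 174 chips; eligible B, C, D, E, F
Layer 32-34: 3 each from B, C, D, F = 3*4 = 12 chips; eligible B, C, D, F
Layer 35-97: 63 each from B, C, D = 63*3 = 189 chips; eligible B, C, D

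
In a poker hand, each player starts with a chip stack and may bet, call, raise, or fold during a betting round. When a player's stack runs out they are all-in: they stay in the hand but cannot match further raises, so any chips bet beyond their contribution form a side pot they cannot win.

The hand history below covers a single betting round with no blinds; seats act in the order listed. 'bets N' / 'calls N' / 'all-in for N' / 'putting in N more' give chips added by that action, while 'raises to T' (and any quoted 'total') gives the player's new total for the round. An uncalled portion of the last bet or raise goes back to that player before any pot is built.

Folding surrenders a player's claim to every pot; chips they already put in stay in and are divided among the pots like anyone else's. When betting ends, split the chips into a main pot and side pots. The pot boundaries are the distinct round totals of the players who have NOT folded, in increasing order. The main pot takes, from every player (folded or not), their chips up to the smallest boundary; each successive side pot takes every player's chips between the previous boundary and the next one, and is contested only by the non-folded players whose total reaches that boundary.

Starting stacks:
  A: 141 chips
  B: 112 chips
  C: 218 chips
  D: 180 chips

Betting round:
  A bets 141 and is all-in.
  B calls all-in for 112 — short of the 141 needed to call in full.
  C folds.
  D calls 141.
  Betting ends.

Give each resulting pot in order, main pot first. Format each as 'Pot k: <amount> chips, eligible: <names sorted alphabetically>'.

Contributions: A=141, B=112, D=141
Folded: C
Pot levels (distinct totals of non-folded players): 112, 141
Layer 1-112: 112 each from A, B, D = 112*3 = 336 chips; eligible A, B, D
Layer 113-141: 29 each from A, D = 29*2 = 58 chips; eligible A, D

Pot 1: 336 chips, eligible: A, B, D
Pot 2: 58 chips, eligible: A, D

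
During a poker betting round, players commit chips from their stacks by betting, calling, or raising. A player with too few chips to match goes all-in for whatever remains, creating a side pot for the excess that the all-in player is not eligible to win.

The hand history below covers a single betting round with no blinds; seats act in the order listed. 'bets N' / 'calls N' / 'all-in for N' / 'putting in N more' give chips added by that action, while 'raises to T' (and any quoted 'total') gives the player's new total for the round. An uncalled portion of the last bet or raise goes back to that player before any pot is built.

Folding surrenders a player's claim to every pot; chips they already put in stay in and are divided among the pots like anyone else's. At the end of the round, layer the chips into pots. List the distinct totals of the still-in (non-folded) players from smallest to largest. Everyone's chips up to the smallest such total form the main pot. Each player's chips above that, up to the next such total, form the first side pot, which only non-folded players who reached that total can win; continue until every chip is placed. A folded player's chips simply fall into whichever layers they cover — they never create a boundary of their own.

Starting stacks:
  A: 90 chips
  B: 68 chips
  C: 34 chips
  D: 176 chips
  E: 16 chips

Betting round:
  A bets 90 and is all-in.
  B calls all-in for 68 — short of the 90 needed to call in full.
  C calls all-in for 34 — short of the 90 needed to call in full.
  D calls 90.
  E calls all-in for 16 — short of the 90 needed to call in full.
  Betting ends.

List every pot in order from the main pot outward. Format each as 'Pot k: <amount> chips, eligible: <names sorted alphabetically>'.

Contributions: A=90, B=68, C=34, D=90, E=16
Pot levels (distinct totals of non-folded players): 16, 34, 68, 90
Layer 1-16: 16 each from A, B, C, D, E = 16*5 = 80 chips; eligible A, B, C, D, E
Layer 17-34: 18 each from A, B, C, D = 18*4 = 72 chips; eligible A, B, C, D
Layer 35-68: 34 each from A, B, D = 34*3 = 102 chips; eligible A, B, D
Layer 69-90: 22 each from A, D = 22*2 = 44 chips; eligible A, D

Pot 1: 80 chips, eligible: A, B, C, D, E
Pot 2: 72 chips, eligible: A, B, C, D
Pot 3: 102 chips, eligible: A, B, D
Pot 4: 44 chips, eligible: A, D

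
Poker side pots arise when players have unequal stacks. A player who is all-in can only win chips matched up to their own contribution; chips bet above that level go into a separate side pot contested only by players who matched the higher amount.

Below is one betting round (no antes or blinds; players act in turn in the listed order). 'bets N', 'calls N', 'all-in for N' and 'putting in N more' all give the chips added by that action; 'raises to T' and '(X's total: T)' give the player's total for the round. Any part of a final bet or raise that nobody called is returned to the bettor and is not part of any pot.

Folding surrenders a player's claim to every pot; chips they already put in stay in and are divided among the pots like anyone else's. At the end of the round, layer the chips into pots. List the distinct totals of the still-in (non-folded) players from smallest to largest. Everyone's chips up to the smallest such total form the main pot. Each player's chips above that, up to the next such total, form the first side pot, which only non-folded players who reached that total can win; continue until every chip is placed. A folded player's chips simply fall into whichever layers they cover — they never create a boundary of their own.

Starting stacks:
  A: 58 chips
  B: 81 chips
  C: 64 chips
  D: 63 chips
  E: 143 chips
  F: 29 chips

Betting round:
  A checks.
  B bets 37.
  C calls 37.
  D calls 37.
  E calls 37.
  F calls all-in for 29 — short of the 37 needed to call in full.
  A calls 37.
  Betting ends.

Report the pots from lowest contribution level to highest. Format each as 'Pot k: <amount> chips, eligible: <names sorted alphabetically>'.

Contributions: A=37, B=37, C=37, D=37, E=37, F=29
Pot levels (distinct totals of non-folded players): 29, 37
Layer 1-29: 29 each from A, B, C, D, E, F = 29*6 = 174 chips; eligible A, B, C, D, E, F
Layer 30-37: 8 each from A, B, C, D, E = 8*5 = 40 chips; eligible A, B, C, D, E

Pot 1: 174 chips, eligible: A, B, C, D, E, F
Pot 2: 40 chips, eligible: A, B, C, D, E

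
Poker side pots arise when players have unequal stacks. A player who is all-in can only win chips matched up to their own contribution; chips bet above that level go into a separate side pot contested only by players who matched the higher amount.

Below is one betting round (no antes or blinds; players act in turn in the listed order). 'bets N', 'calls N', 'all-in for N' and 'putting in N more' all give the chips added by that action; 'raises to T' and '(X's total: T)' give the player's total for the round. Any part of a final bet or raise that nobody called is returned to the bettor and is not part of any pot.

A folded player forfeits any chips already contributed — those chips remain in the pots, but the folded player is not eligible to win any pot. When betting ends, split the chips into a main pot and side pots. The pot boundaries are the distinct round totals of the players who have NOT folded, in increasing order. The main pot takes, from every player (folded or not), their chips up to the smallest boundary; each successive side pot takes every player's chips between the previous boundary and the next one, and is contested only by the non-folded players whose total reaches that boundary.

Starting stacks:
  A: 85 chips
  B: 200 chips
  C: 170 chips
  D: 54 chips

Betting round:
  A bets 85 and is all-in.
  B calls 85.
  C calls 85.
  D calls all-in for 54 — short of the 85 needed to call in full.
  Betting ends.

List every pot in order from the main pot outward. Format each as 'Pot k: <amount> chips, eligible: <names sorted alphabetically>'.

Contributions: A=85, B=85, C=85, D=54
Pot levels (distinct totals of non-folded players): 54, 85
Layer 1-54: 54 each from A, B, C, D = 54*4 = 216 chips; eligible A, B, C, D
Layer 55-85: 31 each from A, B, C = 31*3 = 93 chips; eligible A, B, C

Pot 1: 216 chips, eligible: A, B, C, D
Pot 2: 93 chips, eligible: A, B, C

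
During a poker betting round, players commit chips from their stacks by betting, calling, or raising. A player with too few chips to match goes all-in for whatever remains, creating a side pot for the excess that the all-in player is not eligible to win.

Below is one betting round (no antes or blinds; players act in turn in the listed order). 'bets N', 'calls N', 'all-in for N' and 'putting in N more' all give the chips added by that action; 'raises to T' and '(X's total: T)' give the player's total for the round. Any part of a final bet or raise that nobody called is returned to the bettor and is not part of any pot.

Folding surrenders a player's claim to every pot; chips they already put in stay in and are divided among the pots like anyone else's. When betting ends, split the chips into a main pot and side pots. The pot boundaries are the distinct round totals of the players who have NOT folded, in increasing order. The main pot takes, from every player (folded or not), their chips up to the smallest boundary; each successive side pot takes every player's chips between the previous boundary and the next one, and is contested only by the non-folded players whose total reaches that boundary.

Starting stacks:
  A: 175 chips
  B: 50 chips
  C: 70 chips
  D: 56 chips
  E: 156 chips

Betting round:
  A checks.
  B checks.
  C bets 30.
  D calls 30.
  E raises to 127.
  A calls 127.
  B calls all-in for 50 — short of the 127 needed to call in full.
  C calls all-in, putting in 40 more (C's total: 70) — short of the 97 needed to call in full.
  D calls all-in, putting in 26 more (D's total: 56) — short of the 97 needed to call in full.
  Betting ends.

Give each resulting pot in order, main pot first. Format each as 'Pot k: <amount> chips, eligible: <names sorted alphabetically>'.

Pot 1: 250 chips, eligible: A, B, C, D, E
Pot 2: 24 chips, eligible: A, C, D, E
Pot 3: 42 chips, eligible: A, C, E
Pot 4: 114 chips, eligible: A, E

Derivation:
Contributions: A=127, B=50, C=70, D=56, E=127
Pot levels (distinct totals of non-folded players): 50, 56, 70, 127
Layer 1-50: 50 each from A, B, C, D, E = 50*5 = 250 chips; eligible A, B, C, D, E
Layer 51-56: 6 each from A, C, D, E = 6*4 = 24 chips; eligible A, C, D, E
Layer 57-70: 14 each from A, C, E = 14*3 = 42 chips; eligible A, C, E
Layer 71-127: 57 each from A, E = 57*2 = 114 chips; eligible A, E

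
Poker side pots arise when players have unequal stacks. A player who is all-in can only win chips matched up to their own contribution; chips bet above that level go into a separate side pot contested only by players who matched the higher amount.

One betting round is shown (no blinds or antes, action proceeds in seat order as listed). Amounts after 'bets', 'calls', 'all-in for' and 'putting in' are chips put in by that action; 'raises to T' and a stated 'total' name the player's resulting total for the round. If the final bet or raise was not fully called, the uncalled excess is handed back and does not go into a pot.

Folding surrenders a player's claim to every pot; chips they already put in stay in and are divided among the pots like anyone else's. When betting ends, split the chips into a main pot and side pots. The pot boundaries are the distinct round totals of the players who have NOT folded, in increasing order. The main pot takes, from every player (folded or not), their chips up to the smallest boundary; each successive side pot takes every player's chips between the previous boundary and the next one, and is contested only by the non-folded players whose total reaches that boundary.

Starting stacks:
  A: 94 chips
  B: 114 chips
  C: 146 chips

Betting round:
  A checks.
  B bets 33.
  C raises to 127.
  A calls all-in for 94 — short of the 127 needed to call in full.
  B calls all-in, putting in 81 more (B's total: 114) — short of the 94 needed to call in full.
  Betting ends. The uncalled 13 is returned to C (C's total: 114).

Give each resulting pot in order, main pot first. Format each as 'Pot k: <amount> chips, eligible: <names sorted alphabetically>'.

Contributions (after 13 returned to C): A=94, B=114, C=114
Pot levels (distinct totals of non-folded players): 94, 114
Layer 1-94: 94 each from A, B, C = 94*3 = 282 chips; eligible A, B, C
Layer 95-114: 20 each from B, C = 20*2 = 40 chips; eligible B, C

Pot 1: 282 chips, eligible: A, B, C
Pot 2: 40 chips, eligible: B, C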